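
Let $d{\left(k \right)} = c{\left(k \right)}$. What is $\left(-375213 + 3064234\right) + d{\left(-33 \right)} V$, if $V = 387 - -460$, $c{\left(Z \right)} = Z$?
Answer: $2661070$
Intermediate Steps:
$d{\left(k \right)} = k$
$V = 847$ ($V = 387 + 460 = 847$)
$\left(-375213 + 3064234\right) + d{\left(-33 \right)} V = \left(-375213 + 3064234\right) - 27951 = 2689021 - 27951 = 2661070$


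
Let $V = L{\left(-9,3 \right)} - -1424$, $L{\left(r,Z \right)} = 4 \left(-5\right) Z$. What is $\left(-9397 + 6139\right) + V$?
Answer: $-1894$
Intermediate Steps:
$L{\left(r,Z \right)} = - 20 Z$
$V = 1364$ ($V = \left(-20\right) 3 - -1424 = -60 + 1424 = 1364$)
$\left(-9397 + 6139\right) + V = \left(-9397 + 6139\right) + 1364 = -3258 + 1364 = -1894$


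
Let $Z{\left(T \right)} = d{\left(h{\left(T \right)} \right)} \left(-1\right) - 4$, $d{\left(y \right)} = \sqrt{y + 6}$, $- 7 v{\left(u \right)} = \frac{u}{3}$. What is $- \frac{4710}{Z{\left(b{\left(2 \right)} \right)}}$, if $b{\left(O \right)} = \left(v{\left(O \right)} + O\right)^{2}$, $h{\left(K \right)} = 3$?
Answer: $\frac{4710}{7} \approx 672.86$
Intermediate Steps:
$v{\left(u \right)} = - \frac{u}{21}$ ($v{\left(u \right)} = - \frac{u \frac{1}{3}}{7} = - \frac{\frac{1}{3} u}{7} = - \frac{u}{21}$)
$d{\left(y \right)} = \sqrt{6 + y}$
$b{\left(O \right)} = \frac{400 O^{2}}{441}$ ($b{\left(O \right)} = \left(- \frac{O}{21} + O\right)^{2} = \left(\frac{20 O}{21}\right)^{2} = \frac{400 O^{2}}{441}$)
$Z{\left(T \right)} = -7$ ($Z{\left(T \right)} = \sqrt{6 + 3} \left(-1\right) - 4 = \sqrt{9} \left(-1\right) - 4 = 3 \left(-1\right) - 4 = -3 - 4 = -7$)
$- \frac{4710}{Z{\left(b{\left(2 \right)} \right)}} = - \frac{4710}{-7} = \left(-4710\right) \left(- \frac{1}{7}\right) = \frac{4710}{7}$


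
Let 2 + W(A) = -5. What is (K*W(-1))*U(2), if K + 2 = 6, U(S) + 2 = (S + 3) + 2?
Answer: -140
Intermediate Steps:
U(S) = 3 + S (U(S) = -2 + ((S + 3) + 2) = -2 + ((3 + S) + 2) = -2 + (5 + S) = 3 + S)
W(A) = -7 (W(A) = -2 - 5 = -7)
K = 4 (K = -2 + 6 = 4)
(K*W(-1))*U(2) = (4*(-7))*(3 + 2) = -28*5 = -140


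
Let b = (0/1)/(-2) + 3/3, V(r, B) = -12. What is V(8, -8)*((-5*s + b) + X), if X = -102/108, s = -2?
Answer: -362/3 ≈ -120.67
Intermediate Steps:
X = -17/18 (X = -102*1/108 = -17/18 ≈ -0.94444)
b = 1 (b = (0*1)*(-½) + 3*(⅓) = 0*(-½) + 1 = 0 + 1 = 1)
V(8, -8)*((-5*s + b) + X) = -12*((-5*(-2) + 1) - 17/18) = -12*((10 + 1) - 17/18) = -12*(11 - 17/18) = -12*181/18 = -362/3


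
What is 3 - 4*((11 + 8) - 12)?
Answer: -25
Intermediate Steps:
3 - 4*((11 + 8) - 12) = 3 - 4*(19 - 12) = 3 - 4*7 = 3 - 28 = -25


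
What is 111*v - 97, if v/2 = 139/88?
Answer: 11161/44 ≈ 253.66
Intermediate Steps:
v = 139/44 (v = 2*(139/88) = 139/44 ≈ 3.1591)
111*v - 97 = 111*(139/44) - 97 = 15429/44 - 97 = 11161/44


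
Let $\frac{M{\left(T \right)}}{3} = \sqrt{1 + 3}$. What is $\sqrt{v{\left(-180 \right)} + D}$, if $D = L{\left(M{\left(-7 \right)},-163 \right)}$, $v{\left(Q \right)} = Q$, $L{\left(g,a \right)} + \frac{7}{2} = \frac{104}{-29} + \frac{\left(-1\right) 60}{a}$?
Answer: $\frac{9 i \sqrt{206031022}}{9454} \approx 13.664 i$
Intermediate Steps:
$M{\left(T \right)} = 6$ ($M{\left(T \right)} = 3 \sqrt{1 + 3} = 3 \sqrt{4} = 3 \cdot 2 = 6$)
$L{\left(g,a \right)} = - \frac{411}{58} - \frac{60}{a}$ ($L{\left(g,a \right)} = - \frac{7}{2} + \left(\frac{104}{-29} + \frac{\left(-1\right) 60}{a}\right) = - \frac{7}{2} + \left(104 \left(- \frac{1}{29}\right) - \frac{60}{a}\right) = - \frac{7}{2} - \left(\frac{104}{29} + \frac{60}{a}\right) = - \frac{411}{58} - \frac{60}{a}$)
$D = - \frac{63513}{9454}$ ($D = - \frac{411}{58} - \frac{60}{-163} = - \frac{411}{58} - - \frac{60}{163} = - \frac{411}{58} + \frac{60}{163} = - \frac{63513}{9454} \approx -6.7181$)
$\sqrt{v{\left(-180 \right)} + D} = \sqrt{-180 - \frac{63513}{9454}} = \sqrt{- \frac{1765233}{9454}} = \frac{9 i \sqrt{206031022}}{9454}$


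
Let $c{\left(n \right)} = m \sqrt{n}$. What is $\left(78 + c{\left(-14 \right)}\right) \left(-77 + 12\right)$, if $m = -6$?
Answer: $-5070 + 390 i \sqrt{14} \approx -5070.0 + 1459.2 i$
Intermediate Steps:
$c{\left(n \right)} = - 6 \sqrt{n}$
$\left(78 + c{\left(-14 \right)}\right) \left(-77 + 12\right) = \left(78 - 6 \sqrt{-14}\right) \left(-77 + 12\right) = \left(78 - 6 i \sqrt{14}\right) \left(-65\right) = -5070 + 390 i \sqrt{14}$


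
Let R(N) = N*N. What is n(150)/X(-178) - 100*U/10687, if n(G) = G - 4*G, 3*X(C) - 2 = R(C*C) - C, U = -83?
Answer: 4166078335675/5364211598366 ≈ 0.77664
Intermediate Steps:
R(N) = N²
X(C) = ⅔ - C/3 + C⁴/3 (X(C) = ⅔ + ((C*C)² - C)/3 = ⅔ + ((C²)² - C)/3 = ⅔ + (C⁴ - C)/3 = ⅔ + (-C/3 + C⁴/3) = ⅔ - C/3 + C⁴/3)
n(G) = -3*G
n(150)/X(-178) - 100*U/10687 = (-3*150)/(⅔ - ⅓*(-178) + (⅓)*(-178)⁴) - 100*(-83)/10687 = -450/(⅔ + 178/3 + (⅓)*1003875856) + 8300*(1/10687) = -450/(⅔ + 178/3 + 1003875856/3) + 8300/10687 = -450/1003876036/3 + 8300/10687 = -450*3/1003876036 + 8300/10687 = -675/501938018 + 8300/10687 = 4166078335675/5364211598366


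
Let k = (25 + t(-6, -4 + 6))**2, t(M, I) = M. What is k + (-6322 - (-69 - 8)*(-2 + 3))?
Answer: -5884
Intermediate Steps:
k = 361 (k = (25 - 6)**2 = 19**2 = 361)
k + (-6322 - (-69 - 8)*(-2 + 3)) = 361 + (-6322 - (-69 - 8)*(-2 + 3)) = 361 + (-6322 - (-77)) = 361 + (-6322 - 1*(-77)) = 361 + (-6322 + 77) = 361 - 6245 = -5884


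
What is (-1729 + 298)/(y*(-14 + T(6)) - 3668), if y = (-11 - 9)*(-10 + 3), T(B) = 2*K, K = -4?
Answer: 1431/6748 ≈ 0.21206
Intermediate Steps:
T(B) = -8 (T(B) = 2*(-4) = -8)
y = 140 (y = -20*(-7) = 140)
(-1729 + 298)/(y*(-14 + T(6)) - 3668) = (-1729 + 298)/(140*(-14 - 8) - 3668) = -1431/(140*(-22) - 3668) = -1431/(-3080 - 3668) = -1431/(-6748) = -1431*(-1/6748) = 1431/6748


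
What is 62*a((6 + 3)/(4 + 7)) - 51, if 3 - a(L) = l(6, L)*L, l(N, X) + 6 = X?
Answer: 48141/121 ≈ 397.86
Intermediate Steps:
l(N, X) = -6 + X
a(L) = 3 - L*(-6 + L) (a(L) = 3 - (-6 + L)*L = 3 - L*(-6 + L))
62*a((6 + 3)/(4 + 7)) - 51 = 62*(3 - (6 + 3)/(4 + 7)*(-6 + (6 + 3)/(4 + 7))) - 51 = 62*(3 - 9/11*(-6 + 9/11)) - 51 = 62*(3 - 9*(1/11)*(-6 + 9*(1/11))) - 51 = 62*(3 - 1*9/11*(-6 + 9/11)) - 51 = 62*(3 - 1*9/11*(-57/11)) - 51 = 62*(3 + 513/121) - 51 = 62*(876/121) - 51 = 54312/121 - 51 = 48141/121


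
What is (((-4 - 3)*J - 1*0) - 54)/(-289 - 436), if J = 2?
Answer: 68/725 ≈ 0.093793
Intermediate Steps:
(((-4 - 3)*J - 1*0) - 54)/(-289 - 436) = (((-4 - 3)*2 - 1*0) - 54)/(-289 - 436) = ((-7*2 + 0) - 54)/(-725) = -((-14 + 0) - 54)/725 = -(-14 - 54)/725 = -1/725*(-68) = 68/725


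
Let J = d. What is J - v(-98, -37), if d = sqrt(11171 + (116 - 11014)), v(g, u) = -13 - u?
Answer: -24 + sqrt(273) ≈ -7.4773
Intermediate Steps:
d = sqrt(273) (d = sqrt(11171 - 10898) = sqrt(273) ≈ 16.523)
J = sqrt(273) ≈ 16.523
J - v(-98, -37) = sqrt(273) - (-13 - 1*(-37)) = sqrt(273) - (-13 + 37) = sqrt(273) - 1*24 = sqrt(273) - 24 = -24 + sqrt(273)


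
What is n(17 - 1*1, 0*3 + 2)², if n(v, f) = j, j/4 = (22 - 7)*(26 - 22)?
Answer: 57600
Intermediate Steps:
j = 240 (j = 4*((22 - 7)*(26 - 22)) = 4*(15*4) = 4*60 = 240)
n(v, f) = 240
n(17 - 1*1, 0*3 + 2)² = 240² = 57600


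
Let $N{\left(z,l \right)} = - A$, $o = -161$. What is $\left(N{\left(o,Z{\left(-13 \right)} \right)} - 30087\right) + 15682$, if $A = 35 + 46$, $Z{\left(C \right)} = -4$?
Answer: $-14486$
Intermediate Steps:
$A = 81$
$N{\left(z,l \right)} = -81$ ($N{\left(z,l \right)} = \left(-1\right) 81 = -81$)
$\left(N{\left(o,Z{\left(-13 \right)} \right)} - 30087\right) + 15682 = \left(-81 - 30087\right) + 15682 = -30168 + 15682 = -14486$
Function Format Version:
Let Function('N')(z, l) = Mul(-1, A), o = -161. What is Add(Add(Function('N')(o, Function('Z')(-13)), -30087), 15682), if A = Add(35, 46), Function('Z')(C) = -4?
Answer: -14486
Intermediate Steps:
A = 81
Function('N')(z, l) = -81 (Function('N')(z, l) = Mul(-1, 81) = -81)
Add(Add(Function('N')(o, Function('Z')(-13)), -30087), 15682) = Add(Add(-81, -30087), 15682) = Add(-30168, 15682) = -14486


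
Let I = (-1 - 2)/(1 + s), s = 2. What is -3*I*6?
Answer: 18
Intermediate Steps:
I = -1 (I = (-1 - 2)/(1 + 2) = -3/3 = -3*1/3 = -1)
-3*I*6 = -3*(-1)*6 = 3*6 = 18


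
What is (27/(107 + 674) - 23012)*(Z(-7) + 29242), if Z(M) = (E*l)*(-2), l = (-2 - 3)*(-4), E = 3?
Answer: -523390631090/781 ≈ -6.7015e+8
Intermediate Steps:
l = 20 (l = -5*(-4) = 20)
Z(M) = -120 (Z(M) = (3*20)*(-2) = 60*(-2) = -120)
(27/(107 + 674) - 23012)*(Z(-7) + 29242) = (27/(107 + 674) - 23012)*(-120 + 29242) = (27/781 - 23012)*29122 = -17972345/781*29122 = -523390631090/781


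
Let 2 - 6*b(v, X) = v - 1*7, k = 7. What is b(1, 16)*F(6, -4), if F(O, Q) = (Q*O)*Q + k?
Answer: 412/3 ≈ 137.33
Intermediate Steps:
b(v, X) = 3/2 - v/6 (b(v, X) = 1/3 - (v - 1*7)/6 = 1/3 - (v - 7)/6 = 1/3 - (-7 + v)/6 = 1/3 + (7/6 - v/6) = 3/2 - v/6)
F(O, Q) = 7 + O*Q**2 (F(O, Q) = (Q*O)*Q + 7 = (O*Q)*Q + 7 = O*Q**2 + 7 = 7 + O*Q**2)
b(1, 16)*F(6, -4) = (3/2 - 1/6*1)*(7 + 6*(-4)**2) = (3/2 - 1/6)*(7 + 6*16) = 4*(7 + 96)/3 = (4/3)*103 = 412/3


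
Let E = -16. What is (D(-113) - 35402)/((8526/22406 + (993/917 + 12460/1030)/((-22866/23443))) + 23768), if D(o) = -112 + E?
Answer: -122808453656649420/82108038353097379 ≈ -1.4957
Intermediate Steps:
D(o) = -128 (D(o) = -112 - 16 = -128)
(D(-113) - 35402)/((8526/22406 + (993/917 + 12460/1030)/((-22866/23443))) + 23768) = (-128 - 35402)/((8526/22406 + (993/917 + 12460/1030)/((-22866/23443))) + 23768) = -35530/((8526*(1/22406) + (993*(1/917) + 12460*(1/1030))/((-22866*1/23443))) + 23768) = -35530/((4263/11203 + (993/917 + 1246/103)/(-22866/23443)) + 23768) = -35530/((4263/11203 + (1244861/94451)*(-23443/22866)) + 23768) = -35530/((4263/11203 - 4169039489/308530938) + 23768) = -35530/(-45390482006573/3456472098414 + 23768) = -35530/82108038353097379/3456472098414 = -35530*3456472098414/82108038353097379 = -122808453656649420/82108038353097379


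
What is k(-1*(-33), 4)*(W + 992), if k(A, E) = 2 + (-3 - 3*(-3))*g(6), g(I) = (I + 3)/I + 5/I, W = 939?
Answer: 30896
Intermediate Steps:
g(I) = 5/I + (3 + I)/I (g(I) = (3 + I)/I + 5/I = 5/I + (3 + I)/I)
k(A, E) = 16 (k(A, E) = 2 + (-3 - 3*(-3))*((8 + 6)/6) = 2 + (-3 + 9)*((⅙)*14) = 2 + 6*(7/3) = 2 + 14 = 16)
k(-1*(-33), 4)*(W + 992) = 16*(939 + 992) = 16*1931 = 30896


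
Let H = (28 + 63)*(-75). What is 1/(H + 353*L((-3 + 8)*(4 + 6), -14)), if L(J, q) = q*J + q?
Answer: -1/258867 ≈ -3.8630e-6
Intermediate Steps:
L(J, q) = q + J*q (L(J, q) = J*q + q = q + J*q)
H = -6825 (H = 91*(-75) = -6825)
1/(H + 353*L((-3 + 8)*(4 + 6), -14)) = 1/(-6825 + 353*(-14*(1 + (-3 + 8)*(4 + 6)))) = 1/(-6825 + 353*(-14*(1 + 5*10))) = 1/(-6825 + 353*(-14*(1 + 50))) = 1/(-6825 + 353*(-14*51)) = 1/(-6825 + 353*(-714)) = 1/(-6825 - 252042) = 1/(-258867) = -1/258867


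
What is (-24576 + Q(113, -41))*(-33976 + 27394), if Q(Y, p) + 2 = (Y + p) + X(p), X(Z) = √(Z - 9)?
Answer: 161298492 - 32910*I*√2 ≈ 1.613e+8 - 46542.0*I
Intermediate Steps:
X(Z) = √(-9 + Z)
Q(Y, p) = -2 + Y + p + √(-9 + p) (Q(Y, p) = -2 + ((Y + p) + √(-9 + p)) = -2 + (Y + p + √(-9 + p)) = -2 + Y + p + √(-9 + p))
(-24576 + Q(113, -41))*(-33976 + 27394) = (-24576 + (-2 + 113 - 41 + √(-9 - 41)))*(-33976 + 27394) = (-24576 + (-2 + 113 - 41 + √(-50)))*(-6582) = (-24576 + (-2 + 113 - 41 + 5*I*√2))*(-6582) = (-24576 + (70 + 5*I*√2))*(-6582) = (-24506 + 5*I*√2)*(-6582) = 161298492 - 32910*I*√2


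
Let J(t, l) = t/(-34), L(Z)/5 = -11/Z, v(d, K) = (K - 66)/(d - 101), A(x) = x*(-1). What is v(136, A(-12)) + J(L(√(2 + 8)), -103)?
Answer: -54/35 + 11*√10/68 ≈ -1.0313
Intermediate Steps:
A(x) = -x
v(d, K) = (-66 + K)/(-101 + d)
L(Z) = -55/Z (L(Z) = 5*(-11/Z) = -55/Z)
J(t, l) = -t/34 (J(t, l) = t*(-1/34) = -t/34)
v(136, A(-12)) + J(L(√(2 + 8)), -103) = (-66 - 1*(-12))/(-101 + 136) - (-55)/(34*(√(2 + 8))) = (-66 + 12)/35 - (-55)/(34*(√10)) = (1/35)*(-54) - (-55)*√10/10/34 = -54/35 - (-11)*√10/68 = -54/35 + 11*√10/68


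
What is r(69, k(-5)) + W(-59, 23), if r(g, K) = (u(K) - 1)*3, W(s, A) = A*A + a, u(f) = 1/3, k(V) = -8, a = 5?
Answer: 532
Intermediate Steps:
u(f) = ⅓
W(s, A) = 5 + A² (W(s, A) = A*A + 5 = A² + 5 = 5 + A²)
r(g, K) = -2 (r(g, K) = (⅓ - 1)*3 = -⅔*3 = -2)
r(69, k(-5)) + W(-59, 23) = -2 + (5 + 23²) = -2 + (5 + 529) = -2 + 534 = 532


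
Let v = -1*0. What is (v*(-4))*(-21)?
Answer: 0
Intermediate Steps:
v = 0
(v*(-4))*(-21) = (0*(-4))*(-21) = 0*(-21) = 0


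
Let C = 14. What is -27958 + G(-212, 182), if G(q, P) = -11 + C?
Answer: -27955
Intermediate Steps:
G(q, P) = 3 (G(q, P) = -11 + 14 = 3)
-27958 + G(-212, 182) = -27958 + 3 = -27955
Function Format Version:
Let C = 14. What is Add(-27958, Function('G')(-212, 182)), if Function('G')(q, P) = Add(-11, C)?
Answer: -27955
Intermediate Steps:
Function('G')(q, P) = 3 (Function('G')(q, P) = Add(-11, 14) = 3)
Add(-27958, Function('G')(-212, 182)) = Add(-27958, 3) = -27955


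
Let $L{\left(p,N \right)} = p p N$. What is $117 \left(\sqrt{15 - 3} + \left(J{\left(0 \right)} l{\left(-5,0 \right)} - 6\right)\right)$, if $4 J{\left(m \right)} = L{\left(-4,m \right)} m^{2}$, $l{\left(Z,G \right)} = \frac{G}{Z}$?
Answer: $-702 + 234 \sqrt{3} \approx -296.7$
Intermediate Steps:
$L{\left(p,N \right)} = N p^{2}$ ($L{\left(p,N \right)} = p^{2} N = N p^{2}$)
$J{\left(m \right)} = 4 m^{3}$ ($J{\left(m \right)} = \frac{m \left(-4\right)^{2} m^{2}}{4} = \frac{m 16 m^{2}}{4} = \frac{16 m m^{2}}{4} = \frac{16 m^{3}}{4} = 4 m^{3}$)
$117 \left(\sqrt{15 - 3} + \left(J{\left(0 \right)} l{\left(-5,0 \right)} - 6\right)\right) = 117 \left(\sqrt{15 - 3} - \left(6 - 4 \cdot 0^{3} \frac{0}{-5}\right)\right) = 117 \left(\sqrt{12} - \left(6 - 4 \cdot 0 \cdot 0 \left(- \frac{1}{5}\right)\right)\right) = 117 \left(2 \sqrt{3} + \left(0 \cdot 0 - 6\right)\right) = 117 \left(2 \sqrt{3} + \left(0 - 6\right)\right) = 117 \left(2 \sqrt{3} - 6\right) = 117 \left(-6 + 2 \sqrt{3}\right) = -702 + 234 \sqrt{3}$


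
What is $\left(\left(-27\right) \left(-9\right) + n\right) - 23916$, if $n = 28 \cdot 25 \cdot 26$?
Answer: $-5473$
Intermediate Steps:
$n = 18200$ ($n = 700 \cdot 26 = 18200$)
$\left(\left(-27\right) \left(-9\right) + n\right) - 23916 = \left(\left(-27\right) \left(-9\right) + 18200\right) - 23916 = \left(243 + 18200\right) - 23916 = 18443 - 23916 = -5473$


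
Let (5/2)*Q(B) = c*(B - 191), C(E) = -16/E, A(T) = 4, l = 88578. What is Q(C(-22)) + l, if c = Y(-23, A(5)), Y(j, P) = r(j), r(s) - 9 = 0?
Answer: 4834116/55 ≈ 87893.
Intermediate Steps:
r(s) = 9 (r(s) = 9 + 0 = 9)
Y(j, P) = 9
c = 9
Q(B) = -3438/5 + 18*B/5 (Q(B) = 2*(9*(B - 191))/5 = 2*(9*(-191 + B))/5 = 2*(-1719 + 9*B)/5 = -3438/5 + 18*B/5)
Q(C(-22)) + l = (-3438/5 + 18*(-16/(-22))/5) + 88578 = (-3438/5 + 18*(-16*(-1/22))/5) + 88578 = (-3438/5 + (18/5)*(8/11)) + 88578 = (-3438/5 + 144/55) + 88578 = -37674/55 + 88578 = 4834116/55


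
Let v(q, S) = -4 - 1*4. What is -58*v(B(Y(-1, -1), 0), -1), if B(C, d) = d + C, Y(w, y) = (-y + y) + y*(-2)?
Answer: 464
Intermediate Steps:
Y(w, y) = -2*y (Y(w, y) = 0 - 2*y = -2*y)
B(C, d) = C + d
v(q, S) = -8 (v(q, S) = -4 - 4 = -8)
-58*v(B(Y(-1, -1), 0), -1) = -58*(-8) = 464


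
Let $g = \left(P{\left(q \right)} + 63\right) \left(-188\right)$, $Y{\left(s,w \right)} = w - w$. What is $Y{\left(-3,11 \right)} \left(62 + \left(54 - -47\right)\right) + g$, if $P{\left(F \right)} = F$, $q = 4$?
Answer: $-12596$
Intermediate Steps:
$Y{\left(s,w \right)} = 0$
$g = -12596$ ($g = \left(4 + 63\right) \left(-188\right) = 67 \left(-188\right) = -12596$)
$Y{\left(-3,11 \right)} \left(62 + \left(54 - -47\right)\right) + g = 0 \left(62 + \left(54 - -47\right)\right) - 12596 = 0 \left(62 + \left(54 + 47\right)\right) - 12596 = 0 \left(62 + 101\right) - 12596 = 0 \cdot 163 - 12596 = 0 - 12596 = -12596$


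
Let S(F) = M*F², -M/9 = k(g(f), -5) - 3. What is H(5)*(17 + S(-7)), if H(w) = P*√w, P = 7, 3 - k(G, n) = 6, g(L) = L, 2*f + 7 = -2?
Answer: 18641*√5 ≈ 41683.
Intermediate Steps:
f = -9/2 (f = -7/2 + (½)*(-2) = -7/2 - 1 = -9/2 ≈ -4.5000)
k(G, n) = -3 (k(G, n) = 3 - 1*6 = 3 - 6 = -3)
M = 54 (M = -9*(-3 - 3) = -9*(-6) = 54)
S(F) = 54*F²
H(w) = 7*√w
H(5)*(17 + S(-7)) = (7*√5)*(17 + 54*(-7)²) = (7*√5)*(17 + 54*49) = (7*√5)*(17 + 2646) = (7*√5)*2663 = 18641*√5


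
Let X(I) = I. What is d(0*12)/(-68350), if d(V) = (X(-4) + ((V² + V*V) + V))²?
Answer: -8/34175 ≈ -0.00023409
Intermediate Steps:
d(V) = (-4 + V + 2*V²)² (d(V) = (-4 + ((V² + V*V) + V))² = (-4 + ((V² + V²) + V))² = (-4 + (2*V² + V))² = (-4 + (V + 2*V²))² = (-4 + V + 2*V²)²)
d(0*12)/(-68350) = (-4 + 0*12 + 2*(0*12)²)²/(-68350) = (-4 + 0 + 2*0²)²*(-1/68350) = (-4 + 0 + 2*0)²*(-1/68350) = (-4 + 0 + 0)²*(-1/68350) = (-4)²*(-1/68350) = 16*(-1/68350) = -8/34175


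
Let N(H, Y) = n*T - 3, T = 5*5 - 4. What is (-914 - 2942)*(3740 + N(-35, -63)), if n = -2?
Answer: -14247920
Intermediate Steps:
T = 21 (T = 25 - 4 = 21)
N(H, Y) = -45 (N(H, Y) = -2*21 - 3 = -42 - 3 = -45)
(-914 - 2942)*(3740 + N(-35, -63)) = (-914 - 2942)*(3740 - 45) = -3856*3695 = -14247920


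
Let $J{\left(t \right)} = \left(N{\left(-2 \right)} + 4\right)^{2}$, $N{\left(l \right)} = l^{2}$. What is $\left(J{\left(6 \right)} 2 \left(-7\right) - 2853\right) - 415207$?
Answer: $-418956$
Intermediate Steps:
$J{\left(t \right)} = 64$ ($J{\left(t \right)} = \left(\left(-2\right)^{2} + 4\right)^{2} = \left(4 + 4\right)^{2} = 8^{2} = 64$)
$\left(J{\left(6 \right)} 2 \left(-7\right) - 2853\right) - 415207 = \left(64 \cdot 2 \left(-7\right) - 2853\right) - 415207 = \left(128 \left(-7\right) - 2853\right) - 415207 = \left(-896 - 2853\right) - 415207 = -3749 - 415207 = -418956$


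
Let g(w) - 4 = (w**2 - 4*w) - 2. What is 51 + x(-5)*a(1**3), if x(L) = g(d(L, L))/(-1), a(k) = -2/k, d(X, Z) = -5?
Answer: 145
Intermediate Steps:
g(w) = 2 + w**2 - 4*w (g(w) = 4 + ((w**2 - 4*w) - 2) = 4 + (-2 + w**2 - 4*w) = 2 + w**2 - 4*w)
a(k) = -2/k
x(L) = -47 (x(L) = (2 + (-5)**2 - 4*(-5))/(-1) = (2 + 25 + 20)*(-1) = 47*(-1) = -47)
51 + x(-5)*a(1**3) = 51 - (-94)/(1**3) = 51 - (-94)/1 = 51 - (-94) = 51 - 47*(-2) = 51 + 94 = 145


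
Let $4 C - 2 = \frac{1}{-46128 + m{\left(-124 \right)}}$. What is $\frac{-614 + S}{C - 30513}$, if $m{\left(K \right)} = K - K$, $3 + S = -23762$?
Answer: $\frac{4498218048}{5629922401} \approx 0.79898$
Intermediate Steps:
$S = -23765$ ($S = -3 - 23762 = -23765$)
$m{\left(K \right)} = 0$
$C = \frac{92255}{184512}$ ($C = \frac{1}{2} + \frac{1}{4 \left(-46128 + 0\right)} = \frac{1}{2} + \frac{1}{4 \left(-46128\right)} = \frac{1}{2} + \frac{1}{4} \left(- \frac{1}{46128}\right) = \frac{1}{2} - \frac{1}{184512} = \frac{92255}{184512} \approx 0.49999$)
$\frac{-614 + S}{C - 30513} = \frac{-614 - 23765}{\frac{92255}{184512} - 30513} = - \frac{24379}{- \frac{5629922401}{184512}} = \left(-24379\right) \left(- \frac{184512}{5629922401}\right) = \frac{4498218048}{5629922401}$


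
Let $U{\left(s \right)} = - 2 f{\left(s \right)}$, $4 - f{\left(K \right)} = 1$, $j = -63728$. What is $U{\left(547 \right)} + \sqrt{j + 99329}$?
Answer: $-6 + \sqrt{35601} \approx 182.68$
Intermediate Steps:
$f{\left(K \right)} = 3$ ($f{\left(K \right)} = 4 - 1 = 3$)
$U{\left(s \right)} = -6$ ($U{\left(s \right)} = \left(-2\right) 3 = -6$)
$U{\left(547 \right)} + \sqrt{j + 99329} = -6 + \sqrt{-63728 + 99329} = -6 + \sqrt{35601}$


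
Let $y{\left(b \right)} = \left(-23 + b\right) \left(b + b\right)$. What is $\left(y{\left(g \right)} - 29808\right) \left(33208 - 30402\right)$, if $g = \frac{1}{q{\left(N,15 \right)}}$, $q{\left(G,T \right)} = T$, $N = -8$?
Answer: $- \frac{18821211328}{225} \approx -8.365 \cdot 10^{7}$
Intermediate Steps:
$g = \frac{1}{15} \approx 0.066667$
$y{\left(b \right)} = 2 b \left(-23 + b\right)$ ($y{\left(b \right)} = \left(-23 + b\right) 2 b = 2 b \left(-23 + b\right)$)
$\left(y{\left(g \right)} - 29808\right) \left(33208 - 30402\right) = \left(2 \cdot \frac{1}{15} \left(-23 + \frac{1}{15}\right) - 29808\right) \left(33208 - 30402\right) = \left(2 \cdot \frac{1}{15} \left(- \frac{344}{15}\right) - 29808\right) 2806 = \left(- \frac{688}{225} - 29808\right) 2806 = \left(- \frac{6707488}{225}\right) 2806 = - \frac{18821211328}{225}$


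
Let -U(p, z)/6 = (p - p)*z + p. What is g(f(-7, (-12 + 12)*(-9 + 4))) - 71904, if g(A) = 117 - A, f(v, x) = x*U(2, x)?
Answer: -71787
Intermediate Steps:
U(p, z) = -6*p (U(p, z) = -6*((p - p)*z + p) = -6*(0*z + p) = -6*(0 + p) = -6*p)
f(v, x) = -12*x (f(v, x) = x*(-6*2) = x*(-12) = -12*x)
g(f(-7, (-12 + 12)*(-9 + 4))) - 71904 = (117 - (-12)*(-12 + 12)*(-9 + 4)) - 71904 = (117 - (-12)*0*(-5)) - 71904 = (117 - (-12)*0) - 71904 = (117 - 1*0) - 71904 = (117 + 0) - 71904 = 117 - 71904 = -71787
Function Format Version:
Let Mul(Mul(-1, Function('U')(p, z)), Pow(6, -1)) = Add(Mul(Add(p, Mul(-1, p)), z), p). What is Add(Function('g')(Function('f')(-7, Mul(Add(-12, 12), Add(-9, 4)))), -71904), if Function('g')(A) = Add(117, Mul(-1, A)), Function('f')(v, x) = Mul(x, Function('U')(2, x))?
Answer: -71787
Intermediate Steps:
Function('U')(p, z) = Mul(-6, p) (Function('U')(p, z) = Mul(-6, Add(Mul(Add(p, Mul(-1, p)), z), p)) = Mul(-6, Add(Mul(0, z), p)) = Mul(-6, Add(0, p)) = Mul(-6, p))
Function('f')(v, x) = Mul(-12, x) (Function('f')(v, x) = Mul(x, Mul(-6, 2)) = Mul(x, -12) = Mul(-12, x))
Add(Function('g')(Function('f')(-7, Mul(Add(-12, 12), Add(-9, 4)))), -71904) = Add(Add(117, Mul(-1, Mul(-12, Mul(Add(-12, 12), Add(-9, 4))))), -71904) = Add(Add(117, Mul(-1, Mul(-12, Mul(0, -5)))), -71904) = Add(Add(117, Mul(-1, Mul(-12, 0))), -71904) = Add(Add(117, Mul(-1, 0)), -71904) = Add(Add(117, 0), -71904) = Add(117, -71904) = -71787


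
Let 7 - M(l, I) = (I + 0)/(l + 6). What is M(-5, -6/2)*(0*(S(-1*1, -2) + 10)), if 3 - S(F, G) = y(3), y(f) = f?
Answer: 0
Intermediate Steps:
S(F, G) = 0 (S(F, G) = 3 - 1*3 = 3 - 3 = 0)
M(l, I) = 7 - I/(6 + l) (M(l, I) = 7 - (I + 0)/(l + 6) = 7 - I/(6 + l))
M(-5, -6/2)*(0*(S(-1*1, -2) + 10)) = ((42 - (-6)/2 + 7*(-5))/(6 - 5))*(0*(0 + 10)) = ((42 - (-6)/2 - 35)/1)*(0*10) = (1*(42 - 1*(-3) - 35))*0 = (1*(42 + 3 - 35))*0 = (1*10)*0 = 10*0 = 0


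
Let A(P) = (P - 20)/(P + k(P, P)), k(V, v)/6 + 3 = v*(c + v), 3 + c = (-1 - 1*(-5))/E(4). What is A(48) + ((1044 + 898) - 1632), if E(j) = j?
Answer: 2058104/6639 ≈ 310.00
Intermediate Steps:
c = -2 (c = -3 + (-1 - 1*(-5))/4 = -3 + (-1 + 5)*(¼) = -3 + 4*(¼) = -3 + 1 = -2)
k(V, v) = -18 + 6*v*(-2 + v) (k(V, v) = -18 + 6*(v*(-2 + v)) = -18 + 6*v*(-2 + v))
A(P) = (-20 + P)/(-18 - 11*P + 6*P²) (A(P) = (P - 20)/(P + (-18 - 12*P + 6*P²)) = (-20 + P)/(-18 - 11*P + 6*P²))
A(48) + ((1044 + 898) - 1632) = (-20 + 48)/(-18 - 11*48 + 6*48²) + ((1044 + 898) - 1632) = 28/(-18 - 528 + 6*2304) + (1942 - 1632) = 28/(-18 - 528 + 13824) + 310 = 28/13278 + 310 = (1/13278)*28 + 310 = 14/6639 + 310 = 2058104/6639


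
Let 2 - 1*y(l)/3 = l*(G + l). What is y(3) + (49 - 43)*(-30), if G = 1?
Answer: -210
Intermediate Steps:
y(l) = 6 - 3*l*(1 + l)
y(3) + (49 - 43)*(-30) = (6 - 3*3 - 3*3²) + (49 - 43)*(-30) = (6 - 9 - 3*9) + 6*(-30) = (6 - 9 - 27) - 180 = -30 - 180 = -210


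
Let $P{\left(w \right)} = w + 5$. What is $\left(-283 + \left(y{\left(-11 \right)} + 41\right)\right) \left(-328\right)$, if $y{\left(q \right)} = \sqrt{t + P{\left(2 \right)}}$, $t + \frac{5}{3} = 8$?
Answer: $79376 - \frac{656 \sqrt{30}}{3} \approx 78178.0$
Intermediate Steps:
$P{\left(w \right)} = 5 + w$
$t = \frac{19}{3}$ ($t = - \frac{5}{3} + 8 = \frac{19}{3} \approx 6.3333$)
$y{\left(q \right)} = \frac{2 \sqrt{30}}{3}$ ($y{\left(q \right)} = \sqrt{\frac{19}{3} + \left(5 + 2\right)} = \sqrt{\frac{19}{3} + 7} = \sqrt{\frac{40}{3}} = \frac{2 \sqrt{30}}{3}$)
$\left(-283 + \left(y{\left(-11 \right)} + 41\right)\right) \left(-328\right) = \left(-283 + \left(\frac{2 \sqrt{30}}{3} + 41\right)\right) \left(-328\right) = \left(-283 + \left(41 + \frac{2 \sqrt{30}}{3}\right)\right) \left(-328\right) = \left(-242 + \frac{2 \sqrt{30}}{3}\right) \left(-328\right) = 79376 - \frac{656 \sqrt{30}}{3}$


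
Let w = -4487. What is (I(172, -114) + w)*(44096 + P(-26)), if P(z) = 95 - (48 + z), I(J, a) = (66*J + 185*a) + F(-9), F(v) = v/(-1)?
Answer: -627906504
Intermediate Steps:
F(v) = -v (F(v) = v*(-1) = -v)
I(J, a) = 9 + 66*J + 185*a (I(J, a) = (66*J + 185*a) - 1*(-9) = (66*J + 185*a) + 9 = 9 + 66*J + 185*a)
P(z) = 47 - z (P(z) = 95 + (-48 - z) = 47 - z)
(I(172, -114) + w)*(44096 + P(-26)) = ((9 + 66*172 + 185*(-114)) - 4487)*(44096 + (47 - 1*(-26))) = ((9 + 11352 - 21090) - 4487)*(44096 + (47 + 26)) = (-9729 - 4487)*(44096 + 73) = -14216*44169 = -627906504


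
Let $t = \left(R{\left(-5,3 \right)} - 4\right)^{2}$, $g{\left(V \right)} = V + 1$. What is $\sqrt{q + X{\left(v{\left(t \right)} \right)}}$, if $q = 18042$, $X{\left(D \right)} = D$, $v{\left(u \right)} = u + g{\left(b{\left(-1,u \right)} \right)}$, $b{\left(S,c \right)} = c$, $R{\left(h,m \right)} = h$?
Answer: $\sqrt{18205} \approx 134.93$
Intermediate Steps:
$g{\left(V \right)} = 1 + V$
$t = 81$ ($t = \left(-5 - 4\right)^{2} = \left(-9\right)^{2} = 81$)
$v{\left(u \right)} = 1 + 2 u$ ($v{\left(u \right)} = u + \left(1 + u\right) = 1 + 2 u$)
$\sqrt{q + X{\left(v{\left(t \right)} \right)}} = \sqrt{18042 + \left(1 + 2 \cdot 81\right)} = \sqrt{18042 + \left(1 + 162\right)} = \sqrt{18042 + 163} = \sqrt{18205}$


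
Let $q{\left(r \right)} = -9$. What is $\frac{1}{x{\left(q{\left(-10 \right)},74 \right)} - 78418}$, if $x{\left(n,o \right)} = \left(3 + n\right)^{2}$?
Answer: $- \frac{1}{78382} \approx -1.2758 \cdot 10^{-5}$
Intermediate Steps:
$\frac{1}{x{\left(q{\left(-10 \right)},74 \right)} - 78418} = \frac{1}{\left(3 - 9\right)^{2} - 78418} = \frac{1}{\left(-6\right)^{2} - 78418} = \frac{1}{36 - 78418} = \frac{1}{-78382} = - \frac{1}{78382}$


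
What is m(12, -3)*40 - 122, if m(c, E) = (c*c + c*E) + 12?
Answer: 4678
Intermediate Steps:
m(c, E) = 12 + c² + E*c (m(c, E) = (c² + E*c) + 12 = 12 + c² + E*c)
m(12, -3)*40 - 122 = (12 + 12² - 3*12)*40 - 122 = (12 + 144 - 36)*40 - 122 = 120*40 - 122 = 4800 - 122 = 4678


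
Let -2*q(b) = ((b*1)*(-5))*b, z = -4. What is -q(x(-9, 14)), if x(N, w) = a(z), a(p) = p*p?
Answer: -640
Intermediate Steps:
a(p) = p²
x(N, w) = 16 (x(N, w) = (-4)² = 16)
q(b) = 5*b²/2 (q(b) = -(b*1)*(-5)*b/2 = -b*(-5)*b/2 = -(-5*b)*b/2 = -(-5)*b²/2 = 5*b²/2)
-q(x(-9, 14)) = -5*16²/2 = -5*256/2 = -1*640 = -640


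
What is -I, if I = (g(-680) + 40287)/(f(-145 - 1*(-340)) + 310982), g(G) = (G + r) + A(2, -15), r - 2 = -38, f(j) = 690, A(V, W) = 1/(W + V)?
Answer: -257211/2025868 ≈ -0.12696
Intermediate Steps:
A(V, W) = 1/(V + W)
r = -36 (r = 2 - 38 = -36)
g(G) = -469/13 + G (g(G) = (G - 36) + 1/(2 - 15) = (-36 + G) + 1/(-13) = (-36 + G) - 1/13 = -469/13 + G)
I = 257211/2025868 (I = ((-469/13 - 680) + 40287)/(690 + 310982) = (-9309/13 + 40287)/311672 = (514422/13)*(1/311672) = 257211/2025868 ≈ 0.12696)
-I = -1*257211/2025868 = -257211/2025868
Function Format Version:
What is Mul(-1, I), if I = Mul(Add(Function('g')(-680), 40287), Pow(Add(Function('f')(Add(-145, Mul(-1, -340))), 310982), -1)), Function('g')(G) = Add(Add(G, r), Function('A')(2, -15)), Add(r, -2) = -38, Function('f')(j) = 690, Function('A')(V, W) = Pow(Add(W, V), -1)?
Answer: Rational(-257211, 2025868) ≈ -0.12696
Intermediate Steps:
Function('A')(V, W) = Pow(Add(V, W), -1)
r = -36 (r = Add(2, -38) = -36)
Function('g')(G) = Add(Rational(-469, 13), G) (Function('g')(G) = Add(Add(G, -36), Pow(Add(2, -15), -1)) = Add(Add(-36, G), Pow(-13, -1)) = Add(Add(-36, G), Rational(-1, 13)) = Add(Rational(-469, 13), G))
I = Rational(257211, 2025868) (I = Mul(Add(Add(Rational(-469, 13), -680), 40287), Pow(Add(690, 310982), -1)) = Mul(Add(Rational(-9309, 13), 40287), Pow(311672, -1)) = Mul(Rational(514422, 13), Rational(1, 311672)) = Rational(257211, 2025868) ≈ 0.12696)
Mul(-1, I) = Mul(-1, Rational(257211, 2025868)) = Rational(-257211, 2025868)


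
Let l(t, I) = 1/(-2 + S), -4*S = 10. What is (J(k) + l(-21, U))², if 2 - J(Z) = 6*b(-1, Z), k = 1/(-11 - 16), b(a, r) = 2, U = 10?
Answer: 8464/81 ≈ 104.49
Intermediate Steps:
S = -5/2 (S = -¼*10 = -5/2 ≈ -2.5000)
l(t, I) = -2/9 (l(t, I) = 1/(-2 - 5/2) = 1/(-9/2) = -2/9)
k = -1/27 (k = 1/(-27) = -1/27 ≈ -0.037037)
J(Z) = -10 (J(Z) = 2 - 6*2 = 2 - 1*12 = 2 - 12 = -10)
(J(k) + l(-21, U))² = (-10 - 2/9)² = (-92/9)² = 8464/81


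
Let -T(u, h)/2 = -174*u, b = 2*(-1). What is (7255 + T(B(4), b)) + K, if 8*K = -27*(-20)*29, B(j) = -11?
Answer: 10769/2 ≈ 5384.5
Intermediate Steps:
b = -2
T(u, h) = 348*u (T(u, h) = -(-348)*u = 348*u)
K = 3915/2 (K = (-27*(-20)*29)/8 = (540*29)/8 = (⅛)*15660 = 3915/2 ≈ 1957.5)
(7255 + T(B(4), b)) + K = (7255 + 348*(-11)) + 3915/2 = (7255 - 3828) + 3915/2 = 3427 + 3915/2 = 10769/2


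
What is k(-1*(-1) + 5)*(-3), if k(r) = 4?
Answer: -12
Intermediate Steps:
k(-1*(-1) + 5)*(-3) = 4*(-3) = -12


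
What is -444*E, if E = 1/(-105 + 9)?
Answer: 37/8 ≈ 4.6250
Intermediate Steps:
E = -1/96 (E = 1/(-96) = -1/96 ≈ -0.010417)
-444*E = -444*(-1/96) = 37/8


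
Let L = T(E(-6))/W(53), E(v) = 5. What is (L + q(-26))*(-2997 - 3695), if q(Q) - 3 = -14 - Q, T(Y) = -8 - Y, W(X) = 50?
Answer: -2466002/25 ≈ -98640.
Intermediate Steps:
L = -13/50 (L = (-8 - 1*5)/50 = (-8 - 5)*(1/50) = -13*1/50 = -13/50 ≈ -0.26000)
q(Q) = -11 - Q (q(Q) = 3 + (-14 - Q) = -11 - Q)
(L + q(-26))*(-2997 - 3695) = (-13/50 + (-11 - 1*(-26)))*(-2997 - 3695) = (-13/50 + (-11 + 26))*(-6692) = (-13/50 + 15)*(-6692) = (737/50)*(-6692) = -2466002/25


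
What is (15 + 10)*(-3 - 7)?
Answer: -250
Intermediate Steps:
(15 + 10)*(-3 - 7) = 25*(-10) = -250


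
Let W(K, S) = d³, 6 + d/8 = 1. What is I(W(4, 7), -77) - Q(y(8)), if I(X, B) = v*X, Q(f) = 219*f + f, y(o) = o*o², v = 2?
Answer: -240640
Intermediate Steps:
d = -40 (d = -48 + 8*1 = -48 + 8 = -40)
y(o) = o³
W(K, S) = -64000 (W(K, S) = (-40)³ = -64000)
Q(f) = 220*f
I(X, B) = 2*X
I(W(4, 7), -77) - Q(y(8)) = 2*(-64000) - 220*8³ = -128000 - 220*512 = -128000 - 1*112640 = -128000 - 112640 = -240640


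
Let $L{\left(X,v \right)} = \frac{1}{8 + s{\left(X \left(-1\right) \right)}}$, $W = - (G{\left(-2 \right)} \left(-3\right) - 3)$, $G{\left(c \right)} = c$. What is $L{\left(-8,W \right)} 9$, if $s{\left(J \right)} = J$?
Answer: $\frac{9}{16} \approx 0.5625$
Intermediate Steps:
$W = -3$ ($W = - (\left(-2\right) \left(-3\right) - 3) = - (6 - 3) = \left(-1\right) 3 = -3$)
$L{\left(X,v \right)} = \frac{1}{8 - X}$ ($L{\left(X,v \right)} = \frac{1}{8 + X \left(-1\right)} = \frac{1}{8 - X}$)
$L{\left(-8,W \right)} 9 = - \frac{1}{-8 - 8} \cdot 9 = - \frac{1}{-16} \cdot 9 = \left(-1\right) \left(- \frac{1}{16}\right) 9 = \frac{1}{16} \cdot 9 = \frac{9}{16}$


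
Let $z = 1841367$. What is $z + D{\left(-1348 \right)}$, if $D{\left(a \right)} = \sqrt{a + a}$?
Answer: $1841367 + 2 i \sqrt{674} \approx 1.8414 \cdot 10^{6} + 51.923 i$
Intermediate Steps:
$D{\left(a \right)} = \sqrt{2} \sqrt{a}$ ($D{\left(a \right)} = \sqrt{2 a} = \sqrt{2} \sqrt{a}$)
$z + D{\left(-1348 \right)} = 1841367 + \sqrt{2} \sqrt{-1348} = 1841367 + \sqrt{2} \cdot 2 i \sqrt{337} = 1841367 + 2 i \sqrt{674}$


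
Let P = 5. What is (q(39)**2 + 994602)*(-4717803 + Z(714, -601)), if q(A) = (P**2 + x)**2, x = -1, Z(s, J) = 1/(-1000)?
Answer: -3128795054430189/500 ≈ -6.2576e+12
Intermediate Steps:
Z(s, J) = -1/1000
q(A) = 576 (q(A) = (5**2 - 1)**2 = (25 - 1)**2 = 24**2 = 576)
(q(39)**2 + 994602)*(-4717803 + Z(714, -601)) = (576**2 + 994602)*(-4717803 - 1/1000) = (331776 + 994602)*(-4717803001/1000) = 1326378*(-4717803001/1000) = -3128795054430189/500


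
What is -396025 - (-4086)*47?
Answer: -203983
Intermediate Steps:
-396025 - (-4086)*47 = -396025 - 1*(-192042) = -396025 + 192042 = -203983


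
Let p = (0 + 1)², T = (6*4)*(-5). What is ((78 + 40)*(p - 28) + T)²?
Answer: 10929636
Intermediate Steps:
T = -120 (T = 24*(-5) = -120)
p = 1 (p = 1² = 1)
((78 + 40)*(p - 28) + T)² = ((78 + 40)*(1 - 28) - 120)² = (118*(-27) - 120)² = (-3186 - 120)² = (-3306)² = 10929636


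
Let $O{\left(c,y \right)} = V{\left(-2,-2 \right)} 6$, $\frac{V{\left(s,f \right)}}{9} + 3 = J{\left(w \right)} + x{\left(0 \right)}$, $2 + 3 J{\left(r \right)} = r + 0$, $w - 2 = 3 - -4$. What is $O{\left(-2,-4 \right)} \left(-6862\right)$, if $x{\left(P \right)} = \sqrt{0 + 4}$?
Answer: $-494064$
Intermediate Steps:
$x{\left(P \right)} = 2$ ($x{\left(P \right)} = \sqrt{4} = 2$)
$w = 9$ ($w = 2 + \left(3 - -4\right) = 2 + \left(3 + 4\right) = 2 + 7 = 9$)
$J{\left(r \right)} = - \frac{2}{3} + \frac{r}{3}$ ($J{\left(r \right)} = - \frac{2}{3} + \frac{r + 0}{3} = - \frac{2}{3} + \frac{r}{3}$)
$V{\left(s,f \right)} = 12$ ($V{\left(s,f \right)} = -27 + 9 \left(\left(- \frac{2}{3} + \frac{1}{3} \cdot 9\right) + 2\right) = -27 + 9 \left(\left(- \frac{2}{3} + 3\right) + 2\right) = -27 + 9 \left(\frac{7}{3} + 2\right) = -27 + 9 \cdot \frac{13}{3} = -27 + 39 = 12$)
$O{\left(c,y \right)} = 72$ ($O{\left(c,y \right)} = 12 \cdot 6 = 72$)
$O{\left(-2,-4 \right)} \left(-6862\right) = 72 \left(-6862\right) = -494064$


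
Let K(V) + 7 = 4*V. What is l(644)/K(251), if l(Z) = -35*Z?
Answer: -22540/997 ≈ -22.608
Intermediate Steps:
K(V) = -7 + 4*V
l(644)/K(251) = (-35*644)/(-7 + 4*251) = -22540/(-7 + 1004) = -22540/997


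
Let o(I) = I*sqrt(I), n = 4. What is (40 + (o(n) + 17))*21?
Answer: 1365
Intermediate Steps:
o(I) = I**(3/2)
(40 + (o(n) + 17))*21 = (40 + (4**(3/2) + 17))*21 = (40 + (8 + 17))*21 = (40 + 25)*21 = 65*21 = 1365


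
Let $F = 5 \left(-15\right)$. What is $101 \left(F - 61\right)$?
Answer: $-13736$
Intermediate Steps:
$F = -75$
$101 \left(F - 61\right) = 101 \left(-75 - 61\right) = 101 \left(-136\right) = -13736$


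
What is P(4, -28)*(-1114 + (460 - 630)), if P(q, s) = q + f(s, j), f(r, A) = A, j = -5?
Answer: 1284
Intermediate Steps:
P(q, s) = -5 + q (P(q, s) = q - 5 = -5 + q)
P(4, -28)*(-1114 + (460 - 630)) = (-5 + 4)*(-1114 + (460 - 630)) = -(-1114 - 170) = -1*(-1284) = 1284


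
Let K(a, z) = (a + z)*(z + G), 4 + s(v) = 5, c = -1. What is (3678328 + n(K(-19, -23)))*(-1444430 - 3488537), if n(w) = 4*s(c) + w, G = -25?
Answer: -18155035232516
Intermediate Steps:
s(v) = 1 (s(v) = -4 + 5 = 1)
K(a, z) = (-25 + z)*(a + z) (K(a, z) = (a + z)*(z - 25) = (a + z)*(-25 + z) = (-25 + z)*(a + z))
n(w) = 4 + w (n(w) = 4*1 + w = 4 + w)
(3678328 + n(K(-19, -23)))*(-1444430 - 3488537) = (3678328 + (4 + ((-23)**2 - 25*(-19) - 25*(-23) - 19*(-23))))*(-1444430 - 3488537) = (3678328 + (4 + (529 + 475 + 575 + 437)))*(-4932967) = (3678328 + (4 + 2016))*(-4932967) = (3678328 + 2020)*(-4932967) = 3680348*(-4932967) = -18155035232516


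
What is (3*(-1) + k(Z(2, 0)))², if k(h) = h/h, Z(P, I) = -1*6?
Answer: 4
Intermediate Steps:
Z(P, I) = -6
k(h) = 1
(3*(-1) + k(Z(2, 0)))² = (3*(-1) + 1)² = (-3 + 1)² = (-2)² = 4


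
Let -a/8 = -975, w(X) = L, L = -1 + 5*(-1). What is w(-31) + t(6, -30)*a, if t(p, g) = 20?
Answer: 155994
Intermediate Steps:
L = -6 (L = -1 - 5 = -6)
w(X) = -6
a = 7800 (a = -8*(-975) = 7800)
w(-31) + t(6, -30)*a = -6 + 20*7800 = -6 + 156000 = 155994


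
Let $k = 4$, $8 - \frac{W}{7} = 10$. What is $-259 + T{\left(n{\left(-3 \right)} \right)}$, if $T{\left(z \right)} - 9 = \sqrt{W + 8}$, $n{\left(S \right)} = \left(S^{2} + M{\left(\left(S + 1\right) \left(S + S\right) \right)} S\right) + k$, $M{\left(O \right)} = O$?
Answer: $-250 + i \sqrt{6} \approx -250.0 + 2.4495 i$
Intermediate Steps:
$W = -14$ ($W = 56 - 70 = -14$)
$n{\left(S \right)} = 4 + S^{2} + 2 S^{2} \left(1 + S\right)$ ($n{\left(S \right)} = \left(S^{2} + \left(S + 1\right) \left(S + S\right) S\right) + 4 = \left(S^{2} + \left(1 + S\right) 2 S S\right) + 4 = \left(S^{2} + 2 S \left(1 + S\right) S\right) + 4 = \left(S^{2} + 2 S^{2} \left(1 + S\right)\right) + 4 = 4 + S^{2} + 2 S^{2} \left(1 + S\right)$)
$T{\left(z \right)} = 9 + i \sqrt{6}$ ($T{\left(z \right)} = 9 + \sqrt{-14 + 8} = 9 + \sqrt{-6} = 9 + i \sqrt{6}$)
$-259 + T{\left(n{\left(-3 \right)} \right)} = -259 + \left(9 + i \sqrt{6}\right) = -250 + i \sqrt{6}$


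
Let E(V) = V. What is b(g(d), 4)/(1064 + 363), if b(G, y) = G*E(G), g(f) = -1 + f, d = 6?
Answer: 25/1427 ≈ 0.017519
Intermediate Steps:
b(G, y) = G² (b(G, y) = G*G = G²)
b(g(d), 4)/(1064 + 363) = (-1 + 6)²/(1064 + 363) = 5²/1427 = 25*(1/1427) = 25/1427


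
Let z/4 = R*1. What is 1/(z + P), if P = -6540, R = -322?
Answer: -1/7828 ≈ -0.00012775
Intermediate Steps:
z = -1288 (z = 4*(-322*1) = 4*(-322) = -1288)
1/(z + P) = 1/(-1288 - 6540) = 1/(-7828) = -1/7828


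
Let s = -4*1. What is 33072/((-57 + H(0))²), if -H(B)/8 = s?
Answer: 33072/625 ≈ 52.915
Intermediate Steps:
s = -4
H(B) = 32 (H(B) = -8*(-4) = 32)
33072/((-57 + H(0))²) = 33072/((-57 + 32)²) = 33072/((-25)²) = 33072/625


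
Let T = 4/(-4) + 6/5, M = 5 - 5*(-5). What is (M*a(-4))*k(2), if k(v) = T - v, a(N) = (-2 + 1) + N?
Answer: 270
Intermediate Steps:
a(N) = -1 + N
M = 30 (M = 5 + 25 = 30)
T = ⅕ (T = 4*(-¼) + 6*(⅕) = -1 + 6/5 = ⅕ ≈ 0.20000)
k(v) = ⅕ - v
(M*a(-4))*k(2) = (30*(-1 - 4))*(⅕ - 1*2) = (30*(-5))*(⅕ - 2) = -150*(-9/5) = 270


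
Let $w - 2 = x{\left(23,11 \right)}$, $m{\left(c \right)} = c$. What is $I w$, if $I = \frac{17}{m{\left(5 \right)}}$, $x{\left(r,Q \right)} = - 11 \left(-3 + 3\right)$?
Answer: $\frac{34}{5} \approx 6.8$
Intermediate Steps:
$x{\left(r,Q \right)} = 0$ ($x{\left(r,Q \right)} = \left(-11\right) 0 = 0$)
$I = \frac{17}{5} \approx 3.4$
$w = 2$ ($w = 2 + 0 = 2$)
$I w = \frac{17}{5} \cdot 2 = \frac{34}{5}$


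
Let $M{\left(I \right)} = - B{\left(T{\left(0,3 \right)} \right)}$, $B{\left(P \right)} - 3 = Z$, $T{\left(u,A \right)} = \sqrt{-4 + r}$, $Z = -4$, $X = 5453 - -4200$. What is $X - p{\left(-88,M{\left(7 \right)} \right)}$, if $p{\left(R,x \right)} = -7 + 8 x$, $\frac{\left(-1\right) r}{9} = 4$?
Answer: $9652$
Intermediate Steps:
$X = 9653$ ($X = 5453 + 4200 = 9653$)
$r = -36$ ($r = \left(-9\right) 4 = -36$)
$T{\left(u,A \right)} = 2 i \sqrt{10}$ ($T{\left(u,A \right)} = \sqrt{-4 - 36} = \sqrt{-40} = 2 i \sqrt{10}$)
$B{\left(P \right)} = -1$ ($B{\left(P \right)} = 3 - 4 = -1$)
$M{\left(I \right)} = 1$ ($M{\left(I \right)} = \left(-1\right) \left(-1\right) = 1$)
$X - p{\left(-88,M{\left(7 \right)} \right)} = 9653 - \left(-7 + 8 \cdot 1\right) = 9653 - \left(-7 + 8\right) = 9653 - 1 = 9652$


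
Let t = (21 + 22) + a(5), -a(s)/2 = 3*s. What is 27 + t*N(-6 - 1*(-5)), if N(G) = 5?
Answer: 92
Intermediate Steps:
a(s) = -6*s
t = 13 (t = (21 + 22) - 6*5 = 43 - 30 = 13)
27 + t*N(-6 - 1*(-5)) = 27 + 13*5 = 27 + 65 = 92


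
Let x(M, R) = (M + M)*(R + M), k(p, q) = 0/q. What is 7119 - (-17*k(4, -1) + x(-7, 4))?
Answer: 7077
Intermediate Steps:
k(p, q) = 0
x(M, R) = 2*M*(M + R) (x(M, R) = (2*M)*(M + R) = 2*M*(M + R))
7119 - (-17*k(4, -1) + x(-7, 4)) = 7119 - (-17*0 + 2*(-7)*(-7 + 4)) = 7119 - (0 + 2*(-7)*(-3)) = 7119 - (0 + 42) = 7119 - 1*42 = 7119 - 42 = 7077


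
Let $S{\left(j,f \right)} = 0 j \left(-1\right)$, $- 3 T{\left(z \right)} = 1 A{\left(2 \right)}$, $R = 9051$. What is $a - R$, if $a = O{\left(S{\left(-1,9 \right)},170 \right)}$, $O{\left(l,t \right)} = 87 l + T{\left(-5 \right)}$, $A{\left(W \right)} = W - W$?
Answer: $-9051$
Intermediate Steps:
$A{\left(W \right)} = 0$
$T{\left(z \right)} = 0$ ($T{\left(z \right)} = - \frac{1 \cdot 0}{3} = \left(- \frac{1}{3}\right) 0 = 0$)
$S{\left(j,f \right)} = 0$ ($S{\left(j,f \right)} = 0 \left(-1\right) = 0$)
$O{\left(l,t \right)} = 87 l$ ($O{\left(l,t \right)} = 87 l + 0 = 87 l$)
$a = 0$ ($a = 87 \cdot 0 = 0$)
$a - R = 0 - 9051 = -9051$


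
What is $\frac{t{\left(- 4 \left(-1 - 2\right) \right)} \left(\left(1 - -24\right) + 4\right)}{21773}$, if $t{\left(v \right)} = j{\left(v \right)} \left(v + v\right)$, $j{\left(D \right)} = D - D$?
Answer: $0$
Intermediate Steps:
$j{\left(D \right)} = 0$
$t{\left(v \right)} = 0$ ($t{\left(v \right)} = 0 \left(v + v\right) = 0 \cdot 2 v = 0$)
$\frac{t{\left(- 4 \left(-1 - 2\right) \right)} \left(\left(1 - -24\right) + 4\right)}{21773} = \frac{0 \left(\left(1 - -24\right) + 4\right)}{21773} = 0 \left(\left(1 + 24\right) + 4\right) \frac{1}{21773} = 0 \left(25 + 4\right) \frac{1}{21773} = 0 \cdot 29 \cdot \frac{1}{21773} = 0 \cdot \frac{1}{21773} = 0$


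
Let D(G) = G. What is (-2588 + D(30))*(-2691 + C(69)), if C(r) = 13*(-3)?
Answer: 6983340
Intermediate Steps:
C(r) = -39
(-2588 + D(30))*(-2691 + C(69)) = (-2588 + 30)*(-2691 - 39) = -2558*(-2730) = 6983340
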